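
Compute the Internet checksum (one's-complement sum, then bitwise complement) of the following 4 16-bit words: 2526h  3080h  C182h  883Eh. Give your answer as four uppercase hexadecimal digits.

One's-complement addition (fold any carry out of bit 15 back into bit 0):
  0x2526 + 0x3080 = 0x055A6
  0x55A6 + 0xC182 = 0x11728 → wrap carry → 0x1729
  0x1729 + 0x883E = 0x09F67
One's-complement sum = 0x9F67.
Checksum = ~0x9F67 & 0xFFFF = 0x6098.

6098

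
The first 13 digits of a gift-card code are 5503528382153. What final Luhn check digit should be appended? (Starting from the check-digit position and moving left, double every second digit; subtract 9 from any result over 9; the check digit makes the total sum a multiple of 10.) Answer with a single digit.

6

Partial digits right→left: 3 5 1 2 8 3 8 2 5 3 0 5 5
Double every second digit counting from the check-digit position (so the 1st, 3rd, 5th, ... of the partial from the right).
  doubled (with −9 where >9): 6 2 7 7 1 0 1 → sum 24
  kept as-is: 5 2 3 2 3 5 → sum 20
Total = 24 + 20 = 44.
Check digit = (10 − (44 mod 10)) mod 10 = 6.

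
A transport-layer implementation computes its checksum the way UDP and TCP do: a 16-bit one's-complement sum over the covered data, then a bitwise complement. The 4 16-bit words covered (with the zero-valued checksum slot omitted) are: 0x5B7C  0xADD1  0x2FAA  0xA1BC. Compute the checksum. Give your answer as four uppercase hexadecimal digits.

254B

One's-complement addition (fold any carry out of bit 15 back into bit 0):
  0x5B7C + 0xADD1 = 0x1094D → wrap carry → 0x094E
  0x094E + 0x2FAA = 0x038F8
  0x38F8 + 0xA1BC = 0x0DAB4
One's-complement sum = 0xDAB4.
Checksum = ~0xDAB4 & 0xFFFF = 0x254B.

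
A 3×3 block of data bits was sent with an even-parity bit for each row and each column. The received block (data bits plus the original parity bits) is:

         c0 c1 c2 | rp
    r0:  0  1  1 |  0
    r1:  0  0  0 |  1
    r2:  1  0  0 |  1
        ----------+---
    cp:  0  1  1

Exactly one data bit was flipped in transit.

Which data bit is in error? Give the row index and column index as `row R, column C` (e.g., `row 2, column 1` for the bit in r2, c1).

Recompute each row's even parity and compare to rp:
  r0: data parity 0, sent rp 0 → ok
  r1: data parity 0, sent rp 1 → mismatch
  r2: data parity 1, sent rp 1 → ok
Recompute each column's even parity and compare to cp:
  c0: data parity 1, sent cp 0 → mismatch
  c1: data parity 1, sent cp 1 → ok
  c2: data parity 1, sent cp 1 → ok
Exactly one row (r1) and one column (c0) fail → the flipped bit is at their intersection.

row 1, column 0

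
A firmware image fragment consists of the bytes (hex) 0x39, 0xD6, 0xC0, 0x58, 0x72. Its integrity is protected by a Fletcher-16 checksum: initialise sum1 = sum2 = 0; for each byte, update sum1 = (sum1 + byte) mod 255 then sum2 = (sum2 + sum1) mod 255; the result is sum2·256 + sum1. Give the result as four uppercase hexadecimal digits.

Running sums (mod 255):
  after byte 0 (0x39): sum1=57, sum2=57
  after byte 1 (0xD6): sum1=16, sum2=73
  after byte 2 (0xC0): sum1=208, sum2=26
  after byte 3 (0x58): sum1=41, sum2=67
  after byte 4 (0x72): sum1=155, sum2=222
Checksum = sum2·256 + sum1 = 222·256 + 155 = 56987 = 0xDE9B.

DE9B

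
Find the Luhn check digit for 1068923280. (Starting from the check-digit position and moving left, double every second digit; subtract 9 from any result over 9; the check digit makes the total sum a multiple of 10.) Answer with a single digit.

8

Partial digits right→left: 0 8 2 3 2 9 8 6 0 1
Double every second digit counting from the check-digit position (so the 1st, 3rd, 5th, ... of the partial from the right).
  doubled (with −9 where >9): 0 4 4 7 0 → sum 15
  kept as-is: 8 3 9 6 1 → sum 27
Total = 15 + 27 = 42.
Check digit = (10 − (42 mod 10)) mod 10 = 8.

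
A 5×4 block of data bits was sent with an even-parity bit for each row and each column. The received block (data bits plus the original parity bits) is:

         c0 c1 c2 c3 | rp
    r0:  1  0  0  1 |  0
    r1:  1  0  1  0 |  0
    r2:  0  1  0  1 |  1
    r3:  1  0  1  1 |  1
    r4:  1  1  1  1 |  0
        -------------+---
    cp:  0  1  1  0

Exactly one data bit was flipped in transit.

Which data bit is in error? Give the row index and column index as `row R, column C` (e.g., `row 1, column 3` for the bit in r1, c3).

row 2, column 1

Recompute each row's even parity and compare to rp:
  r0: data parity 0, sent rp 0 → ok
  r1: data parity 0, sent rp 0 → ok
  r2: data parity 0, sent rp 1 → mismatch
  r3: data parity 1, sent rp 1 → ok
  r4: data parity 0, sent rp 0 → ok
Recompute each column's even parity and compare to cp:
  c0: data parity 0, sent cp 0 → ok
  c1: data parity 0, sent cp 1 → mismatch
  c2: data parity 1, sent cp 1 → ok
  c3: data parity 0, sent cp 0 → ok
Exactly one row (r2) and one column (c1) fail → the flipped bit is at their intersection.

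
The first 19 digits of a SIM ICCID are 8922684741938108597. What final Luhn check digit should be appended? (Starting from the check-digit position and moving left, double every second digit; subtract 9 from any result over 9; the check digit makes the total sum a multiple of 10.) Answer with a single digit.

0

Partial digits right→left: 7 9 5 8 0 1 8 3 9 1 4 7 4 8 6 2 2 9 8
Double every second digit counting from the check-digit position (so the 1st, 3rd, 5th, ... of the partial from the right).
  doubled (with −9 where >9): 5 1 0 7 9 8 8 3 4 7 → sum 52
  kept as-is: 9 8 1 3 1 7 8 2 9 → sum 48
Total = 52 + 48 = 100.
Check digit = (10 − (100 mod 10)) mod 10 = 0.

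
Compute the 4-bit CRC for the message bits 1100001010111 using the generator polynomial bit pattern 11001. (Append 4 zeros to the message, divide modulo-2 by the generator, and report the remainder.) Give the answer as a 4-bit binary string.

Append 4 zeros: 11000010101110000. Divide by 11001 (XOR where the leading bit is 1):
  pos 0: 11000 XOR 11001 = 00001
  pos 4: 10101 XOR 11001 = 01100
  pos 5: 11000 XOR 11001 = 00001
  pos 9: 11110 XOR 11001 = 00111
  pos 11: 11100 XOR 11001 = 00101
Remainder (last 4 bits) = 1010. This is the CRC / FCS.

1010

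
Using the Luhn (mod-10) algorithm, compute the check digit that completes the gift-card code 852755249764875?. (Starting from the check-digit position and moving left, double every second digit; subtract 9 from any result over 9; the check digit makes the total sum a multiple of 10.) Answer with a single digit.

Partial digits right→left: 5 7 8 4 6 7 9 4 2 5 5 7 2 5 8
Double every second digit counting from the check-digit position (so the 1st, 3rd, 5th, ... of the partial from the right).
  doubled (with −9 where >9): 1 7 3 9 4 1 4 7 → sum 36
  kept as-is: 7 4 7 4 5 7 5 → sum 39
Total = 36 + 39 = 75.
Check digit = (10 − (75 mod 10)) mod 10 = 5.

5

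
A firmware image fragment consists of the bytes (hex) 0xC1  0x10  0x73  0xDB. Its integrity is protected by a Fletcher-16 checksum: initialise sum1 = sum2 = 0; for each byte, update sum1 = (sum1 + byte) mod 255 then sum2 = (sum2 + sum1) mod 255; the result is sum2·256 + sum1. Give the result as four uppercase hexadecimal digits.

Running sums (mod 255):
  after byte 0 (0xC1): sum1=193, sum2=193
  after byte 1 (0x10): sum1=209, sum2=147
  after byte 2 (0x73): sum1=69, sum2=216
  after byte 3 (0xDB): sum1=33, sum2=249
Checksum = sum2·256 + sum1 = 249·256 + 33 = 63777 = 0xF921.

F921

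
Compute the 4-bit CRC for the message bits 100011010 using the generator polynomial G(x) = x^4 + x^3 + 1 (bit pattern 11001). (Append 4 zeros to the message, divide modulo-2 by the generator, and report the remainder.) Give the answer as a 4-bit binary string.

Append 4 zeros: 1000110100000. Divide by 11001 (XOR where the leading bit is 1):
  pos 0: 10001 XOR 11001 = 01000
  pos 1: 10001 XOR 11001 = 01000
  pos 2: 10000 XOR 11001 = 01001
  pos 3: 10011 XOR 11001 = 01010
  pos 4: 10100 XOR 11001 = 01101
  pos 5: 11010 XOR 11001 = 00011
  pos 8: 11000 XOR 11001 = 00001
Remainder (last 4 bits) = 0001. This is the CRC / FCS.

0001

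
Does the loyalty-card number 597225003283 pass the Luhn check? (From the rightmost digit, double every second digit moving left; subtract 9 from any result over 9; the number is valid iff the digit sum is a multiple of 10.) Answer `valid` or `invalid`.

invalid

From the right, keep odd positions and double even positions (subtract 9 from any doubled value over 9):
  doubled (positions 2,4,...): 7 6 0 4 5 1 → sum 23
  kept (positions 1,3,...): 3 2 0 5 2 9 → sum 21
Total = 44.
44 mod 10 = 4, so the number is invalid.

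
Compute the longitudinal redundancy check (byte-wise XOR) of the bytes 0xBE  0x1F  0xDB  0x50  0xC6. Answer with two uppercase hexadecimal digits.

EC

XOR the bytes together:
  start with 0xBE
  0xBE ⊕ 0x1F = 0xA1
  0xA1 ⊕ 0xDB = 0x7A
  0x7A ⊕ 0x50 = 0x2A
  0x2A ⊕ 0xC6 = 0xEC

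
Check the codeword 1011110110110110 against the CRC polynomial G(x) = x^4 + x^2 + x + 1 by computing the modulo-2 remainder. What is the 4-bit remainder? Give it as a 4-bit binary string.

0100

Modulo-2 division of 1011110110110110 by 10111:
  pos 0: 10111 XOR 10111 = 00000
  pos 5: 10110 XOR 10111 = 00001
  pos 9: 11101 XOR 10111 = 01010
  pos 10: 10101 XOR 10111 = 00010
Remainder = 0100 (nonzero — an error is detected).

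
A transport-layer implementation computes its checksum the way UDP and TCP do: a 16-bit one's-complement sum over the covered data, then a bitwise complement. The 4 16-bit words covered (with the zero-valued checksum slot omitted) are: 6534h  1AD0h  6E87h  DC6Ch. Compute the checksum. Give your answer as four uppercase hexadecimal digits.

3507

One's-complement addition (fold any carry out of bit 15 back into bit 0):
  0x6534 + 0x1AD0 = 0x08004
  0x8004 + 0x6E87 = 0x0EE8B
  0xEE8B + 0xDC6C = 0x1CAF7 → wrap carry → 0xCAF8
One's-complement sum = 0xCAF8.
Checksum = ~0xCAF8 & 0xFFFF = 0x3507.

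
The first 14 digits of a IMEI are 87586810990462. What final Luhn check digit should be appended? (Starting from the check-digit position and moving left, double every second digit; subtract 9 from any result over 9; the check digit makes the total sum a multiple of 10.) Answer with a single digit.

5

Partial digits right→left: 2 6 4 0 9 9 0 1 8 6 8 5 7 8
Double every second digit counting from the check-digit position (so the 1st, 3rd, 5th, ... of the partial from the right).
  doubled (with −9 where >9): 4 8 9 0 7 7 5 → sum 40
  kept as-is: 6 0 9 1 6 5 8 → sum 35
Total = 40 + 35 = 75.
Check digit = (10 − (75 mod 10)) mod 10 = 5.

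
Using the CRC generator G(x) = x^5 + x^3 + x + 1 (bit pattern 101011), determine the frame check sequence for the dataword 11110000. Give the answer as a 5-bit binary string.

Append 5 zeros: 1111000000000. Divide by 101011 (XOR where the leading bit is 1):
  pos 0: 111100 XOR 101011 = 010111
  pos 1: 101110 XOR 101011 = 000101
  pos 4: 101000 XOR 101011 = 000011
Remainder (last 5 bits) = 11000. This is the CRC / FCS.

11000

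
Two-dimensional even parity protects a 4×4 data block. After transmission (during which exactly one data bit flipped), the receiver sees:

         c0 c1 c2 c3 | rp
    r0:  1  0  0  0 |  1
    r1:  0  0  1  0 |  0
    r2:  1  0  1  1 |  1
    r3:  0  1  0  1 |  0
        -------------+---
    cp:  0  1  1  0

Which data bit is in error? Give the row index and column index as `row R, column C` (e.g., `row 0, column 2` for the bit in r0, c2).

Recompute each row's even parity and compare to rp:
  r0: data parity 1, sent rp 1 → ok
  r1: data parity 1, sent rp 0 → mismatch
  r2: data parity 1, sent rp 1 → ok
  r3: data parity 0, sent rp 0 → ok
Recompute each column's even parity and compare to cp:
  c0: data parity 0, sent cp 0 → ok
  c1: data parity 1, sent cp 1 → ok
  c2: data parity 0, sent cp 1 → mismatch
  c3: data parity 0, sent cp 0 → ok
Exactly one row (r1) and one column (c2) fail → the flipped bit is at their intersection.

row 1, column 2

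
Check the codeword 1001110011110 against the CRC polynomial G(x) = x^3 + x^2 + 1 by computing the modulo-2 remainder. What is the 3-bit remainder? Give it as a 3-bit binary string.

000

Modulo-2 division of 1001110011110 by 1101:
  pos 0: 1001 XOR 1101 = 0100
  pos 1: 1001 XOR 1101 = 0100
  pos 2: 1001 XOR 1101 = 0100
  pos 3: 1000 XOR 1101 = 0101
  pos 4: 1010 XOR 1101 = 0111
  pos 5: 1111 XOR 1101 = 0010
  pos 7: 1011 XOR 1101 = 0110
  pos 8: 1101 XOR 1101 = 0000
Remainder = 000 (zero — the frame passes the CRC check).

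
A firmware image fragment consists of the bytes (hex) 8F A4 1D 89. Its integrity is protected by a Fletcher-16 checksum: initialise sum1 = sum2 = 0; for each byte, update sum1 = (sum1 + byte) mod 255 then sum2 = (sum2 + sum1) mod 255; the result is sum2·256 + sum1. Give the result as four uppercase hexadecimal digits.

EFDA

Running sums (mod 255):
  after byte 0 (8F): sum1=143, sum2=143
  after byte 1 (A4): sum1=52, sum2=195
  after byte 2 (1D): sum1=81, sum2=21
  after byte 3 (89): sum1=218, sum2=239
Checksum = sum2·256 + sum1 = 239·256 + 218 = 61402 = 0xEFDA.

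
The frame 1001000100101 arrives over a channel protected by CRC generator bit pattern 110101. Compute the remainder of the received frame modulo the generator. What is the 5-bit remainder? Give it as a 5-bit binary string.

Modulo-2 division of 1001000100101 by 110101:
  pos 0: 100100 XOR 110101 = 010001
  pos 1: 100010 XOR 110101 = 010111
  pos 2: 101111 XOR 110101 = 011010
  pos 3: 110100 XOR 110101 = 000001
Remainder = 10101 (nonzero — an error is detected).

10101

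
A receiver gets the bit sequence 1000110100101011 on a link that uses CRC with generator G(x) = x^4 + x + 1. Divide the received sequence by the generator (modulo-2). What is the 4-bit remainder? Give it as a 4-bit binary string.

0000

Modulo-2 division of 1000110100101011 by 10011:
  pos 0: 10001 XOR 10011 = 00010
  pos 3: 10101 XOR 10011 = 00110
  pos 5: 11000 XOR 10011 = 01011
  pos 6: 10111 XOR 10011 = 00100
  pos 8: 10001 XOR 10011 = 00010
  pos 11: 10011 XOR 10011 = 00000
Remainder = 0000 (zero — the frame passes the CRC check).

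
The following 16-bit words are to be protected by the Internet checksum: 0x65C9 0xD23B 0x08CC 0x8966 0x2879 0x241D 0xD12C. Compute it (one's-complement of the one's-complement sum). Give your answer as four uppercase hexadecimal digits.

One's-complement addition (fold any carry out of bit 15 back into bit 0):
  0x65C9 + 0xD23B = 0x13804 → wrap carry → 0x3805
  0x3805 + 0x08CC = 0x040D1
  0x40D1 + 0x8966 = 0x0CA37
  0xCA37 + 0x2879 = 0x0F2B0
  0xF2B0 + 0x241D = 0x116CD → wrap carry → 0x16CE
  0x16CE + 0xD12C = 0x0E7FA
One's-complement sum = 0xE7FA.
Checksum = ~0xE7FA & 0xFFFF = 0x1805.

1805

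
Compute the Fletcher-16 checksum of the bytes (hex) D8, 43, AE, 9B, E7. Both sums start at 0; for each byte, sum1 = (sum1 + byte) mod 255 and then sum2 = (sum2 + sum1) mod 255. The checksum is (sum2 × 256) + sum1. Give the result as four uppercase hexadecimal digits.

744E

Running sums (mod 255):
  after byte 0 (D8): sum1=216, sum2=216
  after byte 1 (43): sum1=28, sum2=244
  after byte 2 (AE): sum1=202, sum2=191
  after byte 3 (9B): sum1=102, sum2=38
  after byte 4 (E7): sum1=78, sum2=116
Checksum = sum2·256 + sum1 = 116·256 + 78 = 29774 = 0x744E.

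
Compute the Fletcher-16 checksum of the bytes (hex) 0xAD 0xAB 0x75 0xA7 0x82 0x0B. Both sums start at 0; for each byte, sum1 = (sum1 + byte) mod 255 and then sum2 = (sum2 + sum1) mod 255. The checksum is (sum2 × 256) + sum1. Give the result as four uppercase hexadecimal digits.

Running sums (mod 255):
  after byte 0 (0xAD): sum1=173, sum2=173
  after byte 1 (0xAB): sum1=89, sum2=7
  after byte 2 (0x75): sum1=206, sum2=213
  after byte 3 (0xA7): sum1=118, sum2=76
  after byte 4 (0x82): sum1=248, sum2=69
  after byte 5 (0x0B): sum1=4, sum2=73
Checksum = sum2·256 + sum1 = 73·256 + 4 = 18692 = 0x4904.

4904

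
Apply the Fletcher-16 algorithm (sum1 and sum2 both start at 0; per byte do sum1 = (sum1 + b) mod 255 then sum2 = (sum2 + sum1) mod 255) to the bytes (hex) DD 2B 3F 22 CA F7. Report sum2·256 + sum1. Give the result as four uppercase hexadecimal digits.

Running sums (mod 255):
  after byte 0 (DD): sum1=221, sum2=221
  after byte 1 (2B): sum1=9, sum2=230
  after byte 2 (3F): sum1=72, sum2=47
  after byte 3 (22): sum1=106, sum2=153
  after byte 4 (CA): sum1=53, sum2=206
  after byte 5 (F7): sum1=45, sum2=251
Checksum = sum2·256 + sum1 = 251·256 + 45 = 64301 = 0xFB2D.

FB2D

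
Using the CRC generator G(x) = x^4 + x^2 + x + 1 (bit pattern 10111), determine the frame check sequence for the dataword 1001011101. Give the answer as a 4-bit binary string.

Append 4 zeros: 10010111010000. Divide by 10111 (XOR where the leading bit is 1):
  pos 0: 10010 XOR 10111 = 00101
  pos 2: 10111 XOR 10111 = 00000
  pos 7: 10100 XOR 10111 = 00011
Remainder (last 4 bits) = 1100. This is the CRC / FCS.

1100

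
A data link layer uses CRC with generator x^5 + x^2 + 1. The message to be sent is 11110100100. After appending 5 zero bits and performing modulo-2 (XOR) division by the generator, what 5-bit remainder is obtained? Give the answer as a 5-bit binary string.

10101

Append 5 zeros: 1111010010000000. Divide by 100101 (XOR where the leading bit is 1):
  pos 0: 111101 XOR 100101 = 011000
  pos 1: 110000 XOR 100101 = 010101
  pos 2: 101010 XOR 100101 = 001111
  pos 4: 111110 XOR 100101 = 011011
  pos 5: 110110 XOR 100101 = 010011
  pos 6: 100110 XOR 100101 = 000011
  pos 10: 110000 XOR 100101 = 010101
Remainder (last 5 bits) = 10101. This is the CRC / FCS.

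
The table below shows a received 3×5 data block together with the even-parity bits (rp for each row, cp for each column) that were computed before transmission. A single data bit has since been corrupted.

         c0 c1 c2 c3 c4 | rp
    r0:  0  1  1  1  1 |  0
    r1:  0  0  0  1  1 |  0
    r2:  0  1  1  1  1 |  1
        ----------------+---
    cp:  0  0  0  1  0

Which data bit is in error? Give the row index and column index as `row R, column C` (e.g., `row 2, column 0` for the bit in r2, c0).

Recompute each row's even parity and compare to rp:
  r0: data parity 0, sent rp 0 → ok
  r1: data parity 0, sent rp 0 → ok
  r2: data parity 0, sent rp 1 → mismatch
Recompute each column's even parity and compare to cp:
  c0: data parity 0, sent cp 0 → ok
  c1: data parity 0, sent cp 0 → ok
  c2: data parity 0, sent cp 0 → ok
  c3: data parity 1, sent cp 1 → ok
  c4: data parity 1, sent cp 0 → mismatch
Exactly one row (r2) and one column (c4) fail → the flipped bit is at their intersection.

row 2, column 4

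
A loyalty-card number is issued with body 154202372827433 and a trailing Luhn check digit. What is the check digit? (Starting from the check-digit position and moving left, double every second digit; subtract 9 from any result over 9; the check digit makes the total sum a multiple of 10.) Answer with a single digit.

Partial digits right→left: 3 3 4 7 2 8 2 7 3 2 0 2 4 5 1
Double every second digit counting from the check-digit position (so the 1st, 3rd, 5th, ... of the partial from the right).
  doubled (with −9 where >9): 6 8 4 4 6 0 8 2 → sum 38
  kept as-is: 3 7 8 7 2 2 5 → sum 34
Total = 38 + 34 = 72.
Check digit = (10 − (72 mod 10)) mod 10 = 8.

8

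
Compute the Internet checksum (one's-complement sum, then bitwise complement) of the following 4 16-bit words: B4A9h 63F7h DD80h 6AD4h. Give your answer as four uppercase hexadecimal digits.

9F09

One's-complement addition (fold any carry out of bit 15 back into bit 0):
  0xB4A9 + 0x63F7 = 0x118A0 → wrap carry → 0x18A1
  0x18A1 + 0xDD80 = 0x0F621
  0xF621 + 0x6AD4 = 0x160F5 → wrap carry → 0x60F6
One's-complement sum = 0x60F6.
Checksum = ~0x60F6 & 0xFFFF = 0x9F09.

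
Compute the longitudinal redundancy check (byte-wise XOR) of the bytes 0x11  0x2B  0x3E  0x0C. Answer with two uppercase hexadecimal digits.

08

XOR the bytes together:
  start with 0x11
  0x11 ⊕ 0x2B = 0x3A
  0x3A ⊕ 0x3E = 0x04
  0x04 ⊕ 0x0C = 0x08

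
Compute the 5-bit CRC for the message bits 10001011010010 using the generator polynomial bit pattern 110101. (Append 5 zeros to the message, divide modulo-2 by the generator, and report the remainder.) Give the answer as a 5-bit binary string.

Append 5 zeros: 1000101101001000000. Divide by 110101 (XOR where the leading bit is 1):
  pos 0: 100010 XOR 110101 = 010111
  pos 1: 101111 XOR 110101 = 011010
  pos 2: 110101 XOR 110101 = 000000
  pos 9: 100100 XOR 110101 = 010001
  pos 10: 100010 XOR 110101 = 010111
  pos 11: 101110 XOR 110101 = 011011
  pos 12: 110110 XOR 110101 = 000011
Remainder (last 5 bits) = 00110. This is the CRC / FCS.

00110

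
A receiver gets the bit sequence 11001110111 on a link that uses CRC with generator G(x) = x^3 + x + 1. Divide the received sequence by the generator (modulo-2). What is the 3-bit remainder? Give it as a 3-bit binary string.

Modulo-2 division of 11001110111 by 1011:
  pos 0: 1100 XOR 1011 = 0111
  pos 1: 1111 XOR 1011 = 0100
  pos 2: 1001 XOR 1011 = 0010
  pos 4: 1010 XOR 1011 = 0001
  pos 7: 1111 XOR 1011 = 0100
Remainder = 100 (nonzero — an error is detected).

100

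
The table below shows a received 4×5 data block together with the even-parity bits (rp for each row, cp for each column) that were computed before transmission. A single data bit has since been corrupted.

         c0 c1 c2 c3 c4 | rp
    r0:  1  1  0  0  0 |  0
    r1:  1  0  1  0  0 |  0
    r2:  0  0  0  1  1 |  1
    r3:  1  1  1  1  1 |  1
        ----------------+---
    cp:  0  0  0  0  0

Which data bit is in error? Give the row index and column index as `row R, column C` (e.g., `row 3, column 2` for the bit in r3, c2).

Recompute each row's even parity and compare to rp:
  r0: data parity 0, sent rp 0 → ok
  r1: data parity 0, sent rp 0 → ok
  r2: data parity 0, sent rp 1 → mismatch
  r3: data parity 1, sent rp 1 → ok
Recompute each column's even parity and compare to cp:
  c0: data parity 1, sent cp 0 → mismatch
  c1: data parity 0, sent cp 0 → ok
  c2: data parity 0, sent cp 0 → ok
  c3: data parity 0, sent cp 0 → ok
  c4: data parity 0, sent cp 0 → ok
Exactly one row (r2) and one column (c0) fail → the flipped bit is at their intersection.

row 2, column 0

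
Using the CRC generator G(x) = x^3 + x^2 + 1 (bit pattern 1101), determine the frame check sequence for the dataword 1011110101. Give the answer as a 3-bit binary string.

111

Append 3 zeros: 1011110101000. Divide by 1101 (XOR where the leading bit is 1):
  pos 0: 1011 XOR 1101 = 0110
  pos 1: 1101 XOR 1101 = 0000
  pos 5: 1010 XOR 1101 = 0111
  pos 6: 1111 XOR 1101 = 0010
  pos 8: 1000 XOR 1101 = 0101
  pos 9: 1010 XOR 1101 = 0111
Remainder (last 3 bits) = 111. This is the CRC / FCS.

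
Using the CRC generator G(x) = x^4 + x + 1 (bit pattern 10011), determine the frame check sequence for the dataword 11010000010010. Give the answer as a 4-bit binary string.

1100

Append 4 zeros: 110100000100100000. Divide by 10011 (XOR where the leading bit is 1):
  pos 0: 11010 XOR 10011 = 01001
  pos 1: 10010 XOR 10011 = 00001
  pos 5: 10001 XOR 10011 = 00010
  pos 8: 10001 XOR 10011 = 00010
  pos 11: 10000 XOR 10011 = 00011
Remainder (last 4 bits) = 1100. This is the CRC / FCS.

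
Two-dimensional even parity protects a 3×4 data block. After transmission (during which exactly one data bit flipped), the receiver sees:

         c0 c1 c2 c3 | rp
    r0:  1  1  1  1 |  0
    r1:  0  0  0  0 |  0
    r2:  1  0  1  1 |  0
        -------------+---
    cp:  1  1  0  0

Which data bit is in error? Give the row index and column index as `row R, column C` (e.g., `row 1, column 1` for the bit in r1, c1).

row 2, column 0

Recompute each row's even parity and compare to rp:
  r0: data parity 0, sent rp 0 → ok
  r1: data parity 0, sent rp 0 → ok
  r2: data parity 1, sent rp 0 → mismatch
Recompute each column's even parity and compare to cp:
  c0: data parity 0, sent cp 1 → mismatch
  c1: data parity 1, sent cp 1 → ok
  c2: data parity 0, sent cp 0 → ok
  c3: data parity 0, sent cp 0 → ok
Exactly one row (r2) and one column (c0) fail → the flipped bit is at their intersection.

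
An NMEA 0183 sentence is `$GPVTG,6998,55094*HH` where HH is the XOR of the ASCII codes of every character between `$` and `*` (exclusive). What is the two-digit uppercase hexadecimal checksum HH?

XOR the ASCII codes of the payload characters:
  'G' = 0x47 → acc = 0x47
  'P' = 0x50 → acc = 0x17
  'V' = 0x56 → acc = 0x41
  'T' = 0x54 → acc = 0x15
  'G' = 0x47 → acc = 0x52
  ',' = 0x2C → acc = 0x7E
  '6' = 0x36 → acc = 0x48
  '9' = 0x39 → acc = 0x71
  '9' = 0x39 → acc = 0x48
  '8' = 0x38 → acc = 0x70
  ',' = 0x2C → acc = 0x5C
  '5' = 0x35 → acc = 0x69
  '5' = 0x35 → acc = 0x5C
  '0' = 0x30 → acc = 0x6C
  '9' = 0x39 → acc = 0x55
  '4' = 0x34 → acc = 0x61
Checksum = 0x61.

61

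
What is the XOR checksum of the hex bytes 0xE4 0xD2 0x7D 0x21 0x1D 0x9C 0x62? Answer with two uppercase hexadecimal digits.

89

XOR the bytes together:
  start with 0xE4
  0xE4 ⊕ 0xD2 = 0x36
  0x36 ⊕ 0x7D = 0x4B
  0x4B ⊕ 0x21 = 0x6A
  0x6A ⊕ 0x1D = 0x77
  0x77 ⊕ 0x9C = 0xEB
  0xEB ⊕ 0x62 = 0x89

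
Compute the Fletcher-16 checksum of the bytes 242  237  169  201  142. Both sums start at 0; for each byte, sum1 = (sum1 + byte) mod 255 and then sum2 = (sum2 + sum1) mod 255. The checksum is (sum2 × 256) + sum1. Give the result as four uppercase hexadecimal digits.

95E2

Running sums (mod 255):
  after byte 0 (242): sum1=242, sum2=242
  after byte 1 (237): sum1=224, sum2=211
  after byte 2 (169): sum1=138, sum2=94
  after byte 3 (201): sum1=84, sum2=178
  after byte 4 (142): sum1=226, sum2=149
Checksum = sum2·256 + sum1 = 149·256 + 226 = 38370 = 0x95E2.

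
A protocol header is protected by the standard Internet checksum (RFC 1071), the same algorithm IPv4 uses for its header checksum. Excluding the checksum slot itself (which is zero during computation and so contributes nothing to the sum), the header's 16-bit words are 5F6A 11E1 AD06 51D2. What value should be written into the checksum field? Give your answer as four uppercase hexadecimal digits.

8FDB

One's-complement addition (fold any carry out of bit 15 back into bit 0):
  0x5F6A + 0x11E1 = 0x0714B
  0x714B + 0xAD06 = 0x11E51 → wrap carry → 0x1E52
  0x1E52 + 0x51D2 = 0x07024
One's-complement sum = 0x7024.
Checksum = ~0x7024 & 0xFFFF = 0x8FDB.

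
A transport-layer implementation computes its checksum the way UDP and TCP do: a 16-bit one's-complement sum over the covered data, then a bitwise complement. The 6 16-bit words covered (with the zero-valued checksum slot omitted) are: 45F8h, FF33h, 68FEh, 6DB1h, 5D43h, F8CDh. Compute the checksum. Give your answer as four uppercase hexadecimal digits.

8E12

One's-complement addition (fold any carry out of bit 15 back into bit 0):
  0x45F8 + 0xFF33 = 0x1452B → wrap carry → 0x452C
  0x452C + 0x68FE = 0x0AE2A
  0xAE2A + 0x6DB1 = 0x11BDB → wrap carry → 0x1BDC
  0x1BDC + 0x5D43 = 0x0791F
  0x791F + 0xF8CD = 0x171EC → wrap carry → 0x71ED
One's-complement sum = 0x71ED.
Checksum = ~0x71ED & 0xFFFF = 0x8E12.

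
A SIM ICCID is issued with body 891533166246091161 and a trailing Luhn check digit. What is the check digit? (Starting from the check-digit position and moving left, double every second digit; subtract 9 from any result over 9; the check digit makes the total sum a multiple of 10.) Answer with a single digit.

Partial digits right→left: 1 6 1 1 9 0 6 4 2 6 6 1 3 3 5 1 9 8
Double every second digit counting from the check-digit position (so the 1st, 3rd, 5th, ... of the partial from the right).
  doubled (with −9 where >9): 2 2 9 3 4 3 6 1 9 → sum 39
  kept as-is: 6 1 0 4 6 1 3 1 8 → sum 30
Total = 39 + 30 = 69.
Check digit = (10 − (69 mod 10)) mod 10 = 1.

1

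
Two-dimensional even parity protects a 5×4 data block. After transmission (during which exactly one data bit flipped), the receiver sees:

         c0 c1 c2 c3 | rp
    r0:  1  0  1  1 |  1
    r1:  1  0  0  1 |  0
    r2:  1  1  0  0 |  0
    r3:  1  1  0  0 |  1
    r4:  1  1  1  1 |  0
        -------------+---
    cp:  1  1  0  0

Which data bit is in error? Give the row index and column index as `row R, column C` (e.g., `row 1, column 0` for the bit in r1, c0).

row 3, column 3

Recompute each row's even parity and compare to rp:
  r0: data parity 1, sent rp 1 → ok
  r1: data parity 0, sent rp 0 → ok
  r2: data parity 0, sent rp 0 → ok
  r3: data parity 0, sent rp 1 → mismatch
  r4: data parity 0, sent rp 0 → ok
Recompute each column's even parity and compare to cp:
  c0: data parity 1, sent cp 1 → ok
  c1: data parity 1, sent cp 1 → ok
  c2: data parity 0, sent cp 0 → ok
  c3: data parity 1, sent cp 0 → mismatch
Exactly one row (r3) and one column (c3) fail → the flipped bit is at their intersection.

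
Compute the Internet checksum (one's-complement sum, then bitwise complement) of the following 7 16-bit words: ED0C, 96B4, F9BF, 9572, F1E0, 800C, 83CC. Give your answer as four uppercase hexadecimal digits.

One's-complement addition (fold any carry out of bit 15 back into bit 0):
  0xED0C + 0x96B4 = 0x183C0 → wrap carry → 0x83C1
  0x83C1 + 0xF9BF = 0x17D80 → wrap carry → 0x7D81
  0x7D81 + 0x9572 = 0x112F3 → wrap carry → 0x12F4
  0x12F4 + 0xF1E0 = 0x104D4 → wrap carry → 0x04D5
  0x04D5 + 0x800C = 0x084E1
  0x84E1 + 0x83CC = 0x108AD → wrap carry → 0x08AE
One's-complement sum = 0x08AE.
Checksum = ~0x08AE & 0xFFFF = 0xF751.

F751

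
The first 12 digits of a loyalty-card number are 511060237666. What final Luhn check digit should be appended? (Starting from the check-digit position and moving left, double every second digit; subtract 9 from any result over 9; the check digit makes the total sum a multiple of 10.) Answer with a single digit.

9

Partial digits right→left: 6 6 6 7 3 2 0 6 0 1 1 5
Double every second digit counting from the check-digit position (so the 1st, 3rd, 5th, ... of the partial from the right).
  doubled (with −9 where >9): 3 3 6 0 0 2 → sum 14
  kept as-is: 6 7 2 6 1 5 → sum 27
Total = 14 + 27 = 41.
Check digit = (10 − (41 mod 10)) mod 10 = 9.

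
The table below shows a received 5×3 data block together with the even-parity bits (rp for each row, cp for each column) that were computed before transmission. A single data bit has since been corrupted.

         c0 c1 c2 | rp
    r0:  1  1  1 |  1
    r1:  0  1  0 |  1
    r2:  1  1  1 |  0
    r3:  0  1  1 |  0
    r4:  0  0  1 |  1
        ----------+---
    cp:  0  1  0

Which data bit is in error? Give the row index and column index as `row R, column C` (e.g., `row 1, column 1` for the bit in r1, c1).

row 2, column 1

Recompute each row's even parity and compare to rp:
  r0: data parity 1, sent rp 1 → ok
  r1: data parity 1, sent rp 1 → ok
  r2: data parity 1, sent rp 0 → mismatch
  r3: data parity 0, sent rp 0 → ok
  r4: data parity 1, sent rp 1 → ok
Recompute each column's even parity and compare to cp:
  c0: data parity 0, sent cp 0 → ok
  c1: data parity 0, sent cp 1 → mismatch
  c2: data parity 0, sent cp 0 → ok
Exactly one row (r2) and one column (c1) fail → the flipped bit is at their intersection.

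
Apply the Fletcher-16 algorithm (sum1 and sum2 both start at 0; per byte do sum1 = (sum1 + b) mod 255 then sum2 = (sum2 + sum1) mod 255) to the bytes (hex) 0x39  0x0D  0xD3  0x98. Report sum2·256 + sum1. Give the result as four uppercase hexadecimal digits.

Running sums (mod 255):
  after byte 0 (0x39): sum1=57, sum2=57
  after byte 1 (0x0D): sum1=70, sum2=127
  after byte 2 (0xD3): sum1=26, sum2=153
  after byte 3 (0x98): sum1=178, sum2=76
Checksum = sum2·256 + sum1 = 76·256 + 178 = 19634 = 0x4CB2.

4CB2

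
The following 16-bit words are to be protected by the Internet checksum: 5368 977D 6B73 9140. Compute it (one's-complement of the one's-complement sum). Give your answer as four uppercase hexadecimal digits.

One's-complement addition (fold any carry out of bit 15 back into bit 0):
  0x5368 + 0x977D = 0x0EAE5
  0xEAE5 + 0x6B73 = 0x15658 → wrap carry → 0x5659
  0x5659 + 0x9140 = 0x0E799
One's-complement sum = 0xE799.
Checksum = ~0xE799 & 0xFFFF = 0x1866.

1866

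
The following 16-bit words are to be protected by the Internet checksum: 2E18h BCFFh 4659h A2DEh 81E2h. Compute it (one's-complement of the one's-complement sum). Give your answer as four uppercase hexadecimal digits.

One's-complement addition (fold any carry out of bit 15 back into bit 0):
  0x2E18 + 0xBCFF = 0x0EB17
  0xEB17 + 0x4659 = 0x13170 → wrap carry → 0x3171
  0x3171 + 0xA2DE = 0x0D44F
  0xD44F + 0x81E2 = 0x15631 → wrap carry → 0x5632
One's-complement sum = 0x5632.
Checksum = ~0x5632 & 0xFFFF = 0xA9CD.

A9CD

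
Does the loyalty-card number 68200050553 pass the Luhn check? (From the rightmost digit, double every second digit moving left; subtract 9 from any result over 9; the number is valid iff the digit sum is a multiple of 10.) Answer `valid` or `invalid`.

invalid

From the right, keep odd positions and double even positions (subtract 9 from any doubled value over 9):
  doubled (positions 2,4,...): 1 0 0 0 7 → sum 8
  kept (positions 1,3,...): 3 5 5 0 2 6 → sum 21
Total = 29.
29 mod 10 = 9, so the number is invalid.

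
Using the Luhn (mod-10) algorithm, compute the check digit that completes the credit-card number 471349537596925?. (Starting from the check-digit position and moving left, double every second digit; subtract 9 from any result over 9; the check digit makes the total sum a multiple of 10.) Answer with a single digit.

Partial digits right→left: 5 2 9 6 9 5 7 3 5 9 4 3 1 7 4
Double every second digit counting from the check-digit position (so the 1st, 3rd, 5th, ... of the partial from the right).
  doubled (with −9 where >9): 1 9 9 5 1 8 2 8 → sum 43
  kept as-is: 2 6 5 3 9 3 7 → sum 35
Total = 43 + 35 = 78.
Check digit = (10 − (78 mod 10)) mod 10 = 2.

2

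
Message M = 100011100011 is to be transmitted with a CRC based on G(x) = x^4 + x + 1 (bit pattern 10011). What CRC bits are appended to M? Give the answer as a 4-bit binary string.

0111

Append 4 zeros: 1000111000110000. Divide by 10011 (XOR where the leading bit is 1):
  pos 0: 10001 XOR 10011 = 00010
  pos 3: 10110 XOR 10011 = 00101
  pos 5: 10100 XOR 10011 = 00111
  pos 7: 11111 XOR 10011 = 01100
  pos 8: 11000 XOR 10011 = 01011
  pos 9: 10110 XOR 10011 = 00101
  pos 11: 10100 XOR 10011 = 00111
Remainder (last 4 bits) = 0111. This is the CRC / FCS.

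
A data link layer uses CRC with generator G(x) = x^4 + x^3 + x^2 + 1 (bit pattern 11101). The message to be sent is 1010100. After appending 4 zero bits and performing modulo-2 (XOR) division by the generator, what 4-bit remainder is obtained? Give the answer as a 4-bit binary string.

Append 4 zeros: 10101000000. Divide by 11101 (XOR where the leading bit is 1):
  pos 0: 10101 XOR 11101 = 01000
  pos 1: 10000 XOR 11101 = 01101
  pos 2: 11010 XOR 11101 = 00111
  pos 4: 11100 XOR 11101 = 00001
Remainder (last 4 bits) = 0100. This is the CRC / FCS.

0100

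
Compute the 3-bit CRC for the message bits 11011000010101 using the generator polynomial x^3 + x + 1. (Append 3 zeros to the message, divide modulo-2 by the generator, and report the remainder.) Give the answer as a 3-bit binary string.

001

Append 3 zeros: 11011000010101000. Divide by 1011 (XOR where the leading bit is 1):
  pos 0: 1101 XOR 1011 = 0110
  pos 1: 1101 XOR 1011 = 0110
  pos 2: 1100 XOR 1011 = 0111
  pos 3: 1110 XOR 1011 = 0101
  pos 4: 1010 XOR 1011 = 0001
  pos 7: 1010 XOR 1011 = 0001
  pos 10: 1101 XOR 1011 = 0110
  pos 11: 1100 XOR 1011 = 0111
  pos 12: 1110 XOR 1011 = 0101
  pos 13: 1010 XOR 1011 = 0001
Remainder (last 3 bits) = 001. This is the CRC / FCS.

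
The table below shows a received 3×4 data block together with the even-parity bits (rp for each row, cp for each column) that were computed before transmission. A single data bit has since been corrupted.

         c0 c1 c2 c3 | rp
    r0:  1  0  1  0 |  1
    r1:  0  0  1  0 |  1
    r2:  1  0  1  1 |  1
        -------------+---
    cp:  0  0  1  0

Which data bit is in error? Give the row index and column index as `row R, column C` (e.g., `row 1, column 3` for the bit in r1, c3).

Recompute each row's even parity and compare to rp:
  r0: data parity 0, sent rp 1 → mismatch
  r1: data parity 1, sent rp 1 → ok
  r2: data parity 1, sent rp 1 → ok
Recompute each column's even parity and compare to cp:
  c0: data parity 0, sent cp 0 → ok
  c1: data parity 0, sent cp 0 → ok
  c2: data parity 1, sent cp 1 → ok
  c3: data parity 1, sent cp 0 → mismatch
Exactly one row (r0) and one column (c3) fail → the flipped bit is at their intersection.

row 0, column 3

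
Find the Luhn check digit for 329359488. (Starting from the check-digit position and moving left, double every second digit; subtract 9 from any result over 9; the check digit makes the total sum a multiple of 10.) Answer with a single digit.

7

Partial digits right→left: 8 8 4 9 5 3 9 2 3
Double every second digit counting from the check-digit position (so the 1st, 3rd, 5th, ... of the partial from the right).
  doubled (with −9 where >9): 7 8 1 9 6 → sum 31
  kept as-is: 8 9 3 2 → sum 22
Total = 31 + 22 = 53.
Check digit = (10 − (53 mod 10)) mod 10 = 7.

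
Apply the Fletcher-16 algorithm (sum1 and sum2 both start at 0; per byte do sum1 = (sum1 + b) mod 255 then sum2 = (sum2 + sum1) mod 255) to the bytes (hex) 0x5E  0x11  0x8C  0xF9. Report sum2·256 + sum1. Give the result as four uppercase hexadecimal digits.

BFF5

Running sums (mod 255):
  after byte 0 (0x5E): sum1=94, sum2=94
  after byte 1 (0x11): sum1=111, sum2=205
  after byte 2 (0x8C): sum1=251, sum2=201
  after byte 3 (0xF9): sum1=245, sum2=191
Checksum = sum2·256 + sum1 = 191·256 + 245 = 49141 = 0xBFF5.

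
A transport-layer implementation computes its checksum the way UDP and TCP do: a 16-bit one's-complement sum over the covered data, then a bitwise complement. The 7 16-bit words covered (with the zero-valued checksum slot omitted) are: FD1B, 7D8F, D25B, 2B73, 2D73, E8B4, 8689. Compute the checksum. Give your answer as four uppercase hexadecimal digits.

One's-complement addition (fold any carry out of bit 15 back into bit 0):
  0xFD1B + 0x7D8F = 0x17AAA → wrap carry → 0x7AAB
  0x7AAB + 0xD25B = 0x14D06 → wrap carry → 0x4D07
  0x4D07 + 0x2B73 = 0x0787A
  0x787A + 0x2D73 = 0x0A5ED
  0xA5ED + 0xE8B4 = 0x18EA1 → wrap carry → 0x8EA2
  0x8EA2 + 0x8689 = 0x1152B → wrap carry → 0x152C
One's-complement sum = 0x152C.
Checksum = ~0x152C & 0xFFFF = 0xEAD3.

EAD3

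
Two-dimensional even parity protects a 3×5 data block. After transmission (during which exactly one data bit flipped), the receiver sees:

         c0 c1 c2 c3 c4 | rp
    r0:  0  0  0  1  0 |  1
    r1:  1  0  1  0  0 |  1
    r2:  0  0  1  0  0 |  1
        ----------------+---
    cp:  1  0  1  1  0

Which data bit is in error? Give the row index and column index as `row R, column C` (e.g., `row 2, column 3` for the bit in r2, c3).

row 1, column 2

Recompute each row's even parity and compare to rp:
  r0: data parity 1, sent rp 1 → ok
  r1: data parity 0, sent rp 1 → mismatch
  r2: data parity 1, sent rp 1 → ok
Recompute each column's even parity and compare to cp:
  c0: data parity 1, sent cp 1 → ok
  c1: data parity 0, sent cp 0 → ok
  c2: data parity 0, sent cp 1 → mismatch
  c3: data parity 1, sent cp 1 → ok
  c4: data parity 0, sent cp 0 → ok
Exactly one row (r1) and one column (c2) fail → the flipped bit is at their intersection.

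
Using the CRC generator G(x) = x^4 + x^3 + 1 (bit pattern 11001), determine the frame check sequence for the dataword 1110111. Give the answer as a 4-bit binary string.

Append 4 zeros: 11101110000. Divide by 11001 (XOR where the leading bit is 1):
  pos 0: 11101 XOR 11001 = 00100
  pos 2: 10011 XOR 11001 = 01010
  pos 3: 10100 XOR 11001 = 01101
  pos 4: 11010 XOR 11001 = 00011
Remainder (last 4 bits) = 1100. This is the CRC / FCS.

1100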